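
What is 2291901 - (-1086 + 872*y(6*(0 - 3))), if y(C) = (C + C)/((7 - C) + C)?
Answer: 16082301/7 ≈ 2.2975e+6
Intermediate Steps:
y(C) = 2*C/7 (y(C) = (2*C)/7 = (2*C)*(⅐) = 2*C/7)
2291901 - (-1086 + 872*y(6*(0 - 3))) = 2291901 - (-1086 + 872*(2*(6*(0 - 3))/7)) = 2291901 - (-1086 + 872*(2*(6*(-3))/7)) = 2291901 - (-1086 + 872*((2/7)*(-18))) = 2291901 - (-1086 + 872*(-36/7)) = 2291901 - (-1086 - 31392/7) = 2291901 - 1*(-38994/7) = 2291901 + 38994/7 = 16082301/7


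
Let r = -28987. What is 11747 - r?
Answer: 40734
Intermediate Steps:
11747 - r = 11747 - 1*(-28987) = 11747 + 28987 = 40734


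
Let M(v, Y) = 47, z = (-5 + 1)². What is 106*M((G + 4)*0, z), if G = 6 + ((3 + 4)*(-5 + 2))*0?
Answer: 4982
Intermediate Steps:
G = 6 (G = 6 + (7*(-3))*0 = 6 - 21*0 = 6 + 0 = 6)
z = 16 (z = (-4)² = 16)
106*M((G + 4)*0, z) = 106*47 = 4982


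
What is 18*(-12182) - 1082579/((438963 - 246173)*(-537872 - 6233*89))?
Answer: -46189193282601781/210644089110 ≈ -2.1928e+5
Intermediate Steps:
18*(-12182) - 1082579/((438963 - 246173)*(-537872 - 6233*89)) = -219276 - 1082579/(192790*(-537872 - 554737)) = -219276 - 1082579/(192790*(-1092609)) = -219276 - 1082579/(-210644089110) = -219276 - 1082579*(-1)/210644089110 = -219276 - 1*(-1082579/210644089110) = -219276 + 1082579/210644089110 = -46189193282601781/210644089110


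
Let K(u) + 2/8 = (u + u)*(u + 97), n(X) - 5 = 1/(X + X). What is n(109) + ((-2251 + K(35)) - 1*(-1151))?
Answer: 3551113/436 ≈ 8144.8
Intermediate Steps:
n(X) = 5 + 1/(2*X) (n(X) = 5 + 1/(X + X) = 5 + 1/(2*X))
K(u) = -¼ + 2*u*(97 + u) (K(u) = -¼ + (u + u)*(u + 97) = -¼ + (2*u)*(97 + u) = -¼ + 2*u*(97 + u))
n(109) + ((-2251 + K(35)) - 1*(-1151)) = (5 + (½)/109) + ((-2251 + (-¼ + 2*35² + 194*35)) - 1*(-1151)) = (5 + (½)*(1/109)) + ((-2251 + (-¼ + 2*1225 + 6790)) + 1151) = (5 + 1/218) + ((-2251 + (-¼ + 2450 + 6790)) + 1151) = 1091/218 + ((-2251 + 36959/4) + 1151) = 1091/218 + (27955/4 + 1151) = 1091/218 + 32559/4 = 3551113/436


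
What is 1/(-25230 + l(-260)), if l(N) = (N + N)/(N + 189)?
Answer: -71/1790810 ≈ -3.9647e-5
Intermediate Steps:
l(N) = 2*N/(189 + N) (l(N) = (2*N)/(189 + N) = 2*N/(189 + N))
1/(-25230 + l(-260)) = 1/(-25230 + 2*(-260)/(189 - 260)) = 1/(-25230 + 2*(-260)/(-71)) = 1/(-25230 + 2*(-260)*(-1/71)) = 1/(-25230 + 520/71) = 1/(-1790810/71) = -71/1790810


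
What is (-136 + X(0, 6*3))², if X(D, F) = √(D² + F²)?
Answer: 13924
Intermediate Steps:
(-136 + X(0, 6*3))² = (-136 + √(0² + (6*3)²))² = (-136 + √(0 + 18²))² = (-136 + √(0 + 324))² = (-136 + √324)² = (-136 + 18)² = (-118)² = 13924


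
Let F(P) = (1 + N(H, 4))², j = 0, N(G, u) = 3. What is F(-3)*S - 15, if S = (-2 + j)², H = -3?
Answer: 49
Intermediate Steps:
F(P) = 16 (F(P) = (1 + 3)² = 4² = 16)
S = 4 (S = (-2 + 0)² = (-2)² = 4)
F(-3)*S - 15 = 16*4 - 15 = 64 - 15 = 49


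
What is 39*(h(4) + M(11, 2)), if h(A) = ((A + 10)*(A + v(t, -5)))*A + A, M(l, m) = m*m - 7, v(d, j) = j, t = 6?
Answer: -2145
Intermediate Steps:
M(l, m) = -7 + m**2 (M(l, m) = m**2 - 7 = -7 + m**2)
h(A) = A + A*(-5 + A)*(10 + A) (h(A) = ((A + 10)*(A - 5))*A + A = ((10 + A)*(-5 + A))*A + A = ((-5 + A)*(10 + A))*A + A = A*(-5 + A)*(10 + A) + A = A + A*(-5 + A)*(10 + A))
39*(h(4) + M(11, 2)) = 39*(4*(-49 + 4**2 + 5*4) + (-7 + 2**2)) = 39*(4*(-49 + 16 + 20) + (-7 + 4)) = 39*(4*(-13) - 3) = 39*(-52 - 3) = 39*(-55) = -2145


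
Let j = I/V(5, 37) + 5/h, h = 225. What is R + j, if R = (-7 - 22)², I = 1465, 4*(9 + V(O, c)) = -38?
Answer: 1268452/1665 ≈ 761.83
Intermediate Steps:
V(O, c) = -37/2 (V(O, c) = -9 + (¼)*(-38) = -9 - 19/2 = -37/2)
R = 841 (R = (-29)² = 841)
j = -131813/1665 (j = 1465/(-37/2) + 5/225 = 1465*(-2/37) + 5*(1/225) = -2930/37 + 1/45 = -131813/1665 ≈ -79.167)
R + j = 841 - 131813/1665 = 1268452/1665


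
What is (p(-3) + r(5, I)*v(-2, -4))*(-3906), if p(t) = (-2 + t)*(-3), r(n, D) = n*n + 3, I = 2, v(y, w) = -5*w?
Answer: -2245950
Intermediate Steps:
r(n, D) = 3 + n**2 (r(n, D) = n**2 + 3 = 3 + n**2)
p(t) = 6 - 3*t
(p(-3) + r(5, I)*v(-2, -4))*(-3906) = ((6 - 3*(-3)) + (3 + 5**2)*(-5*(-4)))*(-3906) = ((6 + 9) + (3 + 25)*20)*(-3906) = (15 + 28*20)*(-3906) = (15 + 560)*(-3906) = 575*(-3906) = -2245950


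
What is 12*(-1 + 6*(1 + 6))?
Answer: 492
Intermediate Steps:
12*(-1 + 6*(1 + 6)) = 12*(-1 + 6*7) = 12*(-1 + 42) = 12*41 = 492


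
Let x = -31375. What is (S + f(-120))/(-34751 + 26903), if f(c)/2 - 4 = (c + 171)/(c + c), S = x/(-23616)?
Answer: -1051331/926691840 ≈ -0.0011345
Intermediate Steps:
S = 31375/23616 (S = -31375/(-23616) = -31375*(-1/23616) = 31375/23616 ≈ 1.3285)
f(c) = 8 + (171 + c)/c (f(c) = 8 + 2*((c + 171)/(c + c)) = 8 + 2*((171 + c)/((2*c))) = 8 + 2*((171 + c)*(1/(2*c))) = 8 + 2*((171 + c)/(2*c)) = 8 + (171 + c)/c)
(S + f(-120))/(-34751 + 26903) = (31375/23616 + (9 + 171/(-120)))/(-34751 + 26903) = (31375/23616 + (9 + 171*(-1/120)))/(-7848) = (31375/23616 + (9 - 57/40))*(-1/7848) = (31375/23616 + 303/40)*(-1/7848) = (1051331/118080)*(-1/7848) = -1051331/926691840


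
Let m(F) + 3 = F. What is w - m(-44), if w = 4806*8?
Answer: 38495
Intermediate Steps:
m(F) = -3 + F
w = 38448
w - m(-44) = 38448 - (-3 - 44) = 38448 - 1*(-47) = 38448 + 47 = 38495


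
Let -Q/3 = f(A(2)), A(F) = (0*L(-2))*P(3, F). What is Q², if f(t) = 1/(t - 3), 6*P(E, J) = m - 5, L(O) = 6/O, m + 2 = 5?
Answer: 1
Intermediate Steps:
m = 3 (m = -2 + 5 = 3)
P(E, J) = -⅓ (P(E, J) = (3 - 5)/6 = (⅙)*(-2) = -⅓)
A(F) = 0 (A(F) = (0*(6/(-2)))*(-⅓) = (0*(6*(-½)))*(-⅓) = (0*(-3))*(-⅓) = 0*(-⅓) = 0)
f(t) = 1/(-3 + t)
Q = 1 (Q = -3/(-3 + 0) = -3/(-3) = -3*(-⅓) = 1)
Q² = 1² = 1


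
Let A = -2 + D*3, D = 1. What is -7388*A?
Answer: -7388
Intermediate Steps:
A = 1 (A = -2 + 1*3 = -2 + 3 = 1)
-7388*A = -7388*1 = -7388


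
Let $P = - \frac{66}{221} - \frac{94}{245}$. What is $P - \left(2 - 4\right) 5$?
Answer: $\frac{504506}{54145} \approx 9.3177$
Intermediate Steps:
$P = - \frac{36944}{54145}$ ($P = \left(-66\right) \frac{1}{221} - \frac{94}{245} = - \frac{66}{221} - \frac{94}{245} = - \frac{36944}{54145} \approx -0.68232$)
$P - \left(2 - 4\right) 5 = - \frac{36944}{54145} - \left(2 - 4\right) 5 = - \frac{36944}{54145} - \left(-2\right) 5 = - \frac{36944}{54145} - -10 = - \frac{36944}{54145} + 10 = \frac{504506}{54145}$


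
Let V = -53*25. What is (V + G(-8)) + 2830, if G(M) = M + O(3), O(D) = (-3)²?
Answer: 1506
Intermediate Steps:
O(D) = 9
G(M) = 9 + M (G(M) = M + 9 = 9 + M)
V = -1325
(V + G(-8)) + 2830 = (-1325 + (9 - 8)) + 2830 = (-1325 + 1) + 2830 = -1324 + 2830 = 1506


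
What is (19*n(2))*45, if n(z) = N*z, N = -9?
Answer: -15390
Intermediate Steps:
n(z) = -9*z
(19*n(2))*45 = (19*(-9*2))*45 = (19*(-18))*45 = -342*45 = -15390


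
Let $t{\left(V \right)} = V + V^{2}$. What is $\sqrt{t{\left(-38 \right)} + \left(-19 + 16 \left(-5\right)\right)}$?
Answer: $\sqrt{1307} \approx 36.152$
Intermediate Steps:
$\sqrt{t{\left(-38 \right)} + \left(-19 + 16 \left(-5\right)\right)} = \sqrt{- 38 \left(1 - 38\right) + \left(-19 + 16 \left(-5\right)\right)} = \sqrt{\left(-38\right) \left(-37\right) - 99} = \sqrt{1406 - 99} = \sqrt{1307}$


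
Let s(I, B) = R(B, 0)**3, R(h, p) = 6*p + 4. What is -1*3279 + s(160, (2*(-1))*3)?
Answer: -3215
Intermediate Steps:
R(h, p) = 4 + 6*p
s(I, B) = 64 (s(I, B) = (4 + 6*0)**3 = (4 + 0)**3 = 4**3 = 64)
-1*3279 + s(160, (2*(-1))*3) = -1*3279 + 64 = -3279 + 64 = -3215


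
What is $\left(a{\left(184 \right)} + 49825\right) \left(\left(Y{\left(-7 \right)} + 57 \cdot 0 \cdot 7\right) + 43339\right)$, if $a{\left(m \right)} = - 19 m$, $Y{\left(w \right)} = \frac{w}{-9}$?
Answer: $\frac{6023665694}{3} \approx 2.0079 \cdot 10^{9}$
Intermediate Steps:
$Y{\left(w \right)} = - \frac{w}{9}$ ($Y{\left(w \right)} = w \left(- \frac{1}{9}\right) = - \frac{w}{9}$)
$\left(a{\left(184 \right)} + 49825\right) \left(\left(Y{\left(-7 \right)} + 57 \cdot 0 \cdot 7\right) + 43339\right) = \left(\left(-19\right) 184 + 49825\right) \left(\left(\left(- \frac{1}{9}\right) \left(-7\right) + 57 \cdot 0 \cdot 7\right) + 43339\right) = \left(-3496 + 49825\right) \left(\left(\frac{7}{9} + 57 \cdot 0\right) + 43339\right) = 46329 \left(\left(\frac{7}{9} + 0\right) + 43339\right) = 46329 \left(\frac{7}{9} + 43339\right) = 46329 \cdot \frac{390058}{9} = \frac{6023665694}{3}$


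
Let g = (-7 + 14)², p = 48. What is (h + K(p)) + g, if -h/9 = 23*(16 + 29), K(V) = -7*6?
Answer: -9308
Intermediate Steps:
K(V) = -42
g = 49 (g = 7² = 49)
h = -9315 (h = -207*(16 + 29) = -207*45 = -9*1035 = -9315)
(h + K(p)) + g = (-9315 - 42) + 49 = -9357 + 49 = -9308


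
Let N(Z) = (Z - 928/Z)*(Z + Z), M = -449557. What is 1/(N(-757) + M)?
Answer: 1/694685 ≈ 1.4395e-6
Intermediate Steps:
N(Z) = 2*Z*(Z - 928/Z) (N(Z) = (Z - 928/Z)*(2*Z) = 2*Z*(Z - 928/Z))
1/(N(-757) + M) = 1/((-1856 + 2*(-757)²) - 449557) = 1/((-1856 + 2*573049) - 449557) = 1/((-1856 + 1146098) - 449557) = 1/(1144242 - 449557) = 1/694685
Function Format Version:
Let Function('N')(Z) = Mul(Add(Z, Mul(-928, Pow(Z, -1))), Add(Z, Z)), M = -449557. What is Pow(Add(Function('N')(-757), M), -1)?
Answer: Rational(1, 694685) ≈ 1.4395e-6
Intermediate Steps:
Function('N')(Z) = Mul(2, Z, Add(Z, Mul(-928, Pow(Z, -1)))) (Function('N')(Z) = Mul(Add(Z, Mul(-928, Pow(Z, -1))), Mul(2, Z)) = Mul(2, Z, Add(Z, Mul(-928, Pow(Z, -1)))))
Pow(Add(Function('N')(-757), M), -1) = Pow(Add(Add(-1856, Mul(2, Pow(-757, 2))), -449557), -1) = Pow(Add(Add(-1856, Mul(2, 573049)), -449557), -1) = Pow(Add(Add(-1856, 1146098), -449557), -1) = Pow(Add(1144242, -449557), -1) = Pow(694685, -1) = Rational(1, 694685)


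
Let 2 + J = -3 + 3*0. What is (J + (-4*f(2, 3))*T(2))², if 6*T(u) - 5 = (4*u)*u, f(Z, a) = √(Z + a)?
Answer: 1005 + 140*√5 ≈ 1318.0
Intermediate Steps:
J = -5 (J = -2 + (-3 + 3*0) = -2 + (-3 + 0) = -2 - 3 = -5)
T(u) = ⅚ + 2*u²/3 (T(u) = ⅚ + ((4*u)*u)/6 = ⅚ + (4*u²)/6 = ⅚ + 2*u²/3)
(J + (-4*f(2, 3))*T(2))² = (-5 + (-4*√(2 + 3))*(⅚ + (⅔)*2²))² = (-5 + (-4*√5)*(⅚ + (⅔)*4))² = (-5 + (-4*√5)*(⅚ + 8/3))² = (-5 - 4*√5*(7/2))² = (-5 - 14*√5)²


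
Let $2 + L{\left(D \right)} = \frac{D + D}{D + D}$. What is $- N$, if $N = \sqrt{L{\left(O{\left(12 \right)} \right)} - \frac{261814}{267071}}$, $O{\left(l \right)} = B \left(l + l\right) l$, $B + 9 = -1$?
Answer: $- \frac{3 i \sqrt{320294435}}{38153} \approx - 1.4072 i$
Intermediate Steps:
$B = -10$ ($B = -9 - 1 = -10$)
$O{\left(l \right)} = - 20 l^{2}$ ($O{\left(l \right)} = - 10 \left(l + l\right) l = - 10 \cdot 2 l l = - 20 l l = - 20 l^{2}$)
$L{\left(D \right)} = -1$ ($L{\left(D \right)} = -2 + \frac{D + D}{D + D} = -2 + \frac{2 D}{2 D} = -2 + 2 D \frac{1}{2 D} = -2 + 1 = -1$)
$N = \frac{3 i \sqrt{320294435}}{38153}$ ($N = \sqrt{-1 - \frac{261814}{267071}} = \sqrt{-1 - \frac{37402}{38153}} = \sqrt{- \frac{75555}{38153}} = \frac{3 i \sqrt{320294435}}{38153} \approx 1.4072 i$)
$- N = - \frac{3 i \sqrt{320294435}}{38153}$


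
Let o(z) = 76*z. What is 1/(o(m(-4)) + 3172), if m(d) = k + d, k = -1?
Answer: 1/2792 ≈ 0.00035817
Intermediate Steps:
m(d) = -1 + d
1/(o(m(-4)) + 3172) = 1/(76*(-1 - 4) + 3172) = 1/(76*(-5) + 3172) = 1/(-380 + 3172) = 1/2792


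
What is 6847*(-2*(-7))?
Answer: 95858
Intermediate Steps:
6847*(-2*(-7)) = 6847*14 = 95858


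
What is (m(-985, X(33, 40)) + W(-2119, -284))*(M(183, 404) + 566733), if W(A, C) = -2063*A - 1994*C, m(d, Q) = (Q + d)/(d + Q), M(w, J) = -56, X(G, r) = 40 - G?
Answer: 2798134290538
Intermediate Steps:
m(d, Q) = 1 (m(d, Q) = (Q + d)/(Q + d) = 1)
(m(-985, X(33, 40)) + W(-2119, -284))*(M(183, 404) + 566733) = (1 + (-2063*(-2119) - 1994*(-284)))*(-56 + 566733) = (1 + (4371497 + 566296))*566677 = (1 + 4937793)*566677 = 4937794*566677 = 2798134290538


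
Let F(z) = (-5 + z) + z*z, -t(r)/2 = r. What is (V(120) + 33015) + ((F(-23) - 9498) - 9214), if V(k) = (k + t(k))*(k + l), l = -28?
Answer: 3764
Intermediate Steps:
t(r) = -2*r
F(z) = -5 + z + z**2 (F(z) = (-5 + z) + z**2 = -5 + z + z**2)
V(k) = -k*(-28 + k) (V(k) = (k - 2*k)*(k - 28) = (-k)*(-28 + k) = -k*(-28 + k))
(V(120) + 33015) + ((F(-23) - 9498) - 9214) = (120*(28 - 1*120) + 33015) + (((-5 - 23 + (-23)**2) - 9498) - 9214) = (120*(28 - 120) + 33015) + (((-5 - 23 + 529) - 9498) - 9214) = (120*(-92) + 33015) + ((501 - 9498) - 9214) = (-11040 + 33015) + (-8997 - 9214) = 21975 - 18211 = 3764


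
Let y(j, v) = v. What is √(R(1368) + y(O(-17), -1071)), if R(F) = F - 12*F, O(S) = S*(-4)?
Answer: 9*I*√199 ≈ 126.96*I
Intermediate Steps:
O(S) = -4*S
R(F) = -11*F
√(R(1368) + y(O(-17), -1071)) = √(-11*1368 - 1071) = √(-15048 - 1071) = √(-16119) = 9*I*√199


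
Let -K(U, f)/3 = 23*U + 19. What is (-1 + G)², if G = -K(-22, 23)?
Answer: 2137444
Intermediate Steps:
K(U, f) = -57 - 69*U (K(U, f) = -3*(23*U + 19) = -3*(19 + 23*U) = -57 - 69*U)
G = -1461 (G = -(-57 - 69*(-22)) = -(-57 + 1518) = -1*1461 = -1461)
(-1 + G)² = (-1 - 1461)² = (-1462)² = 2137444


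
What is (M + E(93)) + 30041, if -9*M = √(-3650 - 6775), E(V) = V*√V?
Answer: 30041 + 93*√93 - 5*I*√417/9 ≈ 30938.0 - 11.345*I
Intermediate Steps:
E(V) = V^(3/2)
M = -5*I*√417/9 (M = -√(-3650 - 6775)/9 = -5*I*√417/9 ≈ -11.345*I)
(M + E(93)) + 30041 = (-5*I*√417/9 + 93^(3/2)) + 30041 = (-5*I*√417/9 + 93*√93) + 30041 = (93*√93 - 5*I*√417/9) + 30041 = 30041 + 93*√93 - 5*I*√417/9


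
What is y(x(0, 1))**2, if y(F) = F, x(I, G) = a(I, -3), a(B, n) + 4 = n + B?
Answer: 49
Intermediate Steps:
a(B, n) = -4 + B + n (a(B, n) = -4 + (n + B) = -4 + (B + n) = -4 + B + n)
x(I, G) = -7 + I (x(I, G) = -4 + I - 3 = -7 + I)
y(x(0, 1))**2 = (-7 + 0)**2 = (-7)**2 = 49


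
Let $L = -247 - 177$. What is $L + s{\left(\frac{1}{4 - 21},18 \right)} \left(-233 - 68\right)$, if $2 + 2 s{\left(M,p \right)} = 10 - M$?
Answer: $- \frac{55653}{34} \approx -1636.9$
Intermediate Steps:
$L = -424$ ($L = -247 - 177 = -424$)
$s{\left(M,p \right)} = 4 - \frac{M}{2}$ ($s{\left(M,p \right)} = -1 + \frac{10 - M}{2} = -1 - \left(-5 + \frac{M}{2}\right) = 4 - \frac{M}{2}$)
$L + s{\left(\frac{1}{4 - 21},18 \right)} \left(-233 - 68\right) = -424 + \left(4 - \frac{1}{2 \left(4 - 21\right)}\right) \left(-233 - 68\right) = -424 + \left(4 - \frac{1}{2 \left(-17\right)}\right) \left(-301\right) = -424 + \left(4 - - \frac{1}{34}\right) \left(-301\right) = -424 + \left(4 + \frac{1}{34}\right) \left(-301\right) = -424 + \frac{137}{34} \left(-301\right) = -424 - \frac{41237}{34} = - \frac{55653}{34}$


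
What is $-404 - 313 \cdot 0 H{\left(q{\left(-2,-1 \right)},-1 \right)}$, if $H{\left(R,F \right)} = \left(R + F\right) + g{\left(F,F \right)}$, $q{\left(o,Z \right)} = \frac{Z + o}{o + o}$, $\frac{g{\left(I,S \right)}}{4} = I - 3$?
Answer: $-404$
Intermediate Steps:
$g{\left(I,S \right)} = -12 + 4 I$ ($g{\left(I,S \right)} = 4 \left(I - 3\right) = 4 \left(-3 + I\right) = -12 + 4 I$)
$q{\left(o,Z \right)} = \frac{Z + o}{2 o}$
$H{\left(R,F \right)} = -12 + R + 5 F$ ($H{\left(R,F \right)} = \left(R + F\right) + \left(-12 + 4 F\right) = \left(F + R\right) + \left(-12 + 4 F\right) = -12 + R + 5 F$)
$-404 - 313 \cdot 0 H{\left(q{\left(-2,-1 \right)},-1 \right)} = -404 - 313 \cdot 0 \left(-12 + \frac{-1 - 2}{2 \left(-2\right)} + 5 \left(-1\right)\right) = -404 - 313 \cdot 0 \left(-12 + \frac{1}{2} \left(- \frac{1}{2}\right) \left(-3\right) - 5\right) = -404 - 313 \cdot 0 \left(-12 + \frac{3}{4} - 5\right) = -404 - 313 \cdot 0 \left(- \frac{65}{4}\right) = -404 - 0 = -404 + 0 = -404$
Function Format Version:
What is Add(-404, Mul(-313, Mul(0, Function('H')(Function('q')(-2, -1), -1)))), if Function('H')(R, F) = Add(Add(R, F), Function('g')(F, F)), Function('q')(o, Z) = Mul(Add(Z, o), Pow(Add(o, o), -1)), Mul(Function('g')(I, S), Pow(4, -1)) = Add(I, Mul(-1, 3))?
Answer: -404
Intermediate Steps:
Function('g')(I, S) = Add(-12, Mul(4, I)) (Function('g')(I, S) = Mul(4, Add(I, Mul(-1, 3))) = Mul(4, Add(I, -3)) = Mul(4, Add(-3, I)) = Add(-12, Mul(4, I)))
Function('q')(o, Z) = Mul(Rational(1, 2), Pow(o, -1), Add(Z, o)) (Function('q')(o, Z) = Mul(Add(Z, o), Pow(Mul(2, o), -1)) = Mul(Add(Z, o), Mul(Rational(1, 2), Pow(o, -1))) = Mul(Rational(1, 2), Pow(o, -1), Add(Z, o)))
Function('H')(R, F) = Add(-12, R, Mul(5, F)) (Function('H')(R, F) = Add(Add(R, F), Add(-12, Mul(4, F))) = Add(Add(F, R), Add(-12, Mul(4, F))) = Add(-12, R, Mul(5, F)))
Add(-404, Mul(-313, Mul(0, Function('H')(Function('q')(-2, -1), -1)))) = Add(-404, Mul(-313, Mul(0, Add(-12, Mul(Rational(1, 2), Pow(-2, -1), Add(-1, -2)), Mul(5, -1))))) = Add(-404, Mul(-313, Mul(0, Add(-12, Mul(Rational(1, 2), Rational(-1, 2), -3), -5)))) = Add(-404, Mul(-313, Mul(0, Add(-12, Rational(3, 4), -5)))) = Add(-404, Mul(-313, Mul(0, Rational(-65, 4)))) = Add(-404, Mul(-313, 0)) = Add(-404, 0) = -404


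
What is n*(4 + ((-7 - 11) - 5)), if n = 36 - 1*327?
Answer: 5529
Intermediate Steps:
n = -291 (n = 36 - 327 = -291)
n*(4 + ((-7 - 11) - 5)) = -291*(4 + ((-7 - 11) - 5)) = -291*(4 + (-18 - 5)) = -291*(4 - 23) = -291*(-19) = 5529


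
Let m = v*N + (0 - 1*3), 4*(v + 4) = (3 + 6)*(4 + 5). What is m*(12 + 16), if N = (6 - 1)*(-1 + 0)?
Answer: -2359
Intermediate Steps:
N = -5 (N = 5*(-1) = -5)
v = 65/4 (v = -4 + ((3 + 6)*(4 + 5))/4 = -4 + (9*9)/4 = -4 + (¼)*81 = -4 + 81/4 = 65/4 ≈ 16.250)
m = -337/4 (m = (65/4)*(-5) + (0 - 1*3) = -325/4 + (0 - 3) = -325/4 - 3 = -337/4 ≈ -84.250)
m*(12 + 16) = -337*(12 + 16)/4 = -337/4*28 = -2359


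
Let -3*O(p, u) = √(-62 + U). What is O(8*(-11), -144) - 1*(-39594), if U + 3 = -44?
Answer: 39594 - I*√109/3 ≈ 39594.0 - 3.4801*I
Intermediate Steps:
U = -47 (U = -3 - 44 = -47)
O(p, u) = -I*√109/3 (O(p, u) = -√(-62 - 47)/3 = -I*√109/3)
O(8*(-11), -144) - 1*(-39594) = -I*√109/3 - 1*(-39594) = -I*√109/3 + 39594 = 39594 - I*√109/3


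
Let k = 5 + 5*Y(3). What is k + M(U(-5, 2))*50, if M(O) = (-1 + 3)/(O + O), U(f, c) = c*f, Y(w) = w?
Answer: 15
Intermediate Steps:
M(O) = 1/O (M(O) = 2/((2*O)) = 2*(1/(2*O)) = 1/O)
k = 20 (k = 5 + 5*3 = 5 + 15 = 20)
k + M(U(-5, 2))*50 = 20 + 50/(2*(-5)) = 20 + 50/(-10) = 20 - ⅒*50 = 20 - 5 = 15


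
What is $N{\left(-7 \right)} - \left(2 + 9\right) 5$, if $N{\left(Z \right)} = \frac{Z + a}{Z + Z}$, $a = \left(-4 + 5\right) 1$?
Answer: $- \frac{382}{7} \approx -54.571$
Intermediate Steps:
$a = 1$ ($a = 1 \cdot 1 = 1$)
$N{\left(Z \right)} = \frac{1 + Z}{2 Z}$ ($N{\left(Z \right)} = \frac{Z + 1}{Z + Z} = \frac{1 + Z}{2 Z}$)
$N{\left(-7 \right)} - \left(2 + 9\right) 5 = \frac{1 - 7}{2 \left(-7\right)} - \left(2 + 9\right) 5 = \frac{1}{2} \left(- \frac{1}{7}\right) \left(-6\right) - 11 \cdot 5 = \frac{3}{7} - 55 = - \frac{382}{7}$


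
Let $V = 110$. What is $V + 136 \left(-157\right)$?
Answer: $-21242$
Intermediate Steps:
$V + 136 \left(-157\right) = 110 + 136 \left(-157\right) = 110 - 21352 = -21242$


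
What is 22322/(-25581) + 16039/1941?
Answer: 40774073/5516969 ≈ 7.3907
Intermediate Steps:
22322/(-25581) + 16039/1941 = 22322*(-1/25581) + 16039*(1/1941) = -22322/25581 + 16039/1941 = 40774073/5516969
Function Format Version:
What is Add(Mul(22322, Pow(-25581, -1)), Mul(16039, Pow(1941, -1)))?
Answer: Rational(40774073, 5516969) ≈ 7.3907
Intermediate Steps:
Add(Mul(22322, Pow(-25581, -1)), Mul(16039, Pow(1941, -1))) = Add(Mul(22322, Rational(-1, 25581)), Mul(16039, Rational(1, 1941))) = Add(Rational(-22322, 25581), Rational(16039, 1941)) = Rational(40774073, 5516969)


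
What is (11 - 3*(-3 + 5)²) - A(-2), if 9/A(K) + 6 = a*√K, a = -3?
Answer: -I*√2/2 ≈ -0.70711*I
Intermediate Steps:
A(K) = 9/(-6 - 3*√K)
(11 - 3*(-3 + 5)²) - A(-2) = (11 - 3*(-3 + 5)²) - (-3)/(2 + √(-2)) = (11 - 3*2²) - (-3)/(2 + I*√2) = (11 - 3*4) + 3/(2 + I*√2) = (11 - 12) + 3/(2 + I*√2) = -1 + 3/(2 + I*√2)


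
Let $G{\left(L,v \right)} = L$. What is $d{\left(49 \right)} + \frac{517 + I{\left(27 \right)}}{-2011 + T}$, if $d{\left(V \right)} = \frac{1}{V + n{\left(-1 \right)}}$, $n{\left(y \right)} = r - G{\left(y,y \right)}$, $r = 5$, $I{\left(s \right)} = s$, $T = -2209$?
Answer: $- \frac{257}{2321} \approx -0.11073$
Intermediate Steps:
$n{\left(y \right)} = 5 - y$
$d{\left(V \right)} = \frac{1}{6 + V}$ ($d{\left(V \right)} = \frac{1}{V + \left(5 - -1\right)} = \frac{1}{V + \left(5 + 1\right)} = \frac{1}{V + 6} = \frac{1}{6 + V}$)
$d{\left(49 \right)} + \frac{517 + I{\left(27 \right)}}{-2011 + T} = \frac{1}{6 + 49} + \frac{517 + 27}{-2011 - 2209} = \frac{1}{55} + \frac{544}{-4220} = \frac{1}{55} + 544 \left(- \frac{1}{4220}\right) = \frac{1}{55} - \frac{136}{1055} = - \frac{257}{2321}$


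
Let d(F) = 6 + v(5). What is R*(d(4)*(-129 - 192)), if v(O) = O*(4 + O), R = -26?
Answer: 425646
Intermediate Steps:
d(F) = 51 (d(F) = 6 + 5*(4 + 5) = 6 + 5*9 = 6 + 45 = 51)
R*(d(4)*(-129 - 192)) = -1326*(-129 - 192) = -1326*(-321) = -26*(-16371) = 425646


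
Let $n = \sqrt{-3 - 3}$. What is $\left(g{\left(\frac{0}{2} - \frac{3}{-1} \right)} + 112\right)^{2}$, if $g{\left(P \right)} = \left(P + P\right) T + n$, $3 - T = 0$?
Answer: $\left(130 + i \sqrt{6}\right)^{2} \approx 16894.0 + 636.87 i$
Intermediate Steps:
$T = 3$ ($T = 3 - 0 = 3 + 0 = 3$)
$n = i \sqrt{6}$ ($n = \sqrt{-6} = i \sqrt{6} \approx 2.4495 i$)
$g{\left(P \right)} = 6 P + i \sqrt{6}$ ($g{\left(P \right)} = \left(P + P\right) 3 + i \sqrt{6} = 2 P 3 + i \sqrt{6} = 6 P + i \sqrt{6}$)
$\left(g{\left(\frac{0}{2} - \frac{3}{-1} \right)} + 112\right)^{2} = \left(\left(6 \left(\frac{0}{2} - \frac{3}{-1}\right) + i \sqrt{6}\right) + 112\right)^{2} = \left(\left(6 \left(0 \cdot \frac{1}{2} - -3\right) + i \sqrt{6}\right) + 112\right)^{2} = \left(\left(6 \left(0 + 3\right) + i \sqrt{6}\right) + 112\right)^{2} = \left(\left(6 \cdot 3 + i \sqrt{6}\right) + 112\right)^{2} = \left(\left(18 + i \sqrt{6}\right) + 112\right)^{2} = \left(130 + i \sqrt{6}\right)^{2}$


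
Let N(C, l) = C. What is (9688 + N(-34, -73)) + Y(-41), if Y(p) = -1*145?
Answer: 9509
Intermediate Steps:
Y(p) = -145
(9688 + N(-34, -73)) + Y(-41) = (9688 - 34) - 145 = 9654 - 145 = 9509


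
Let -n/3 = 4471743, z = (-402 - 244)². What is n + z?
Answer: -12997913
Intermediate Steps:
z = 417316 (z = (-646)² = 417316)
n = -13415229 (n = -3*4471743 = -13415229)
n + z = -13415229 + 417316 = -12997913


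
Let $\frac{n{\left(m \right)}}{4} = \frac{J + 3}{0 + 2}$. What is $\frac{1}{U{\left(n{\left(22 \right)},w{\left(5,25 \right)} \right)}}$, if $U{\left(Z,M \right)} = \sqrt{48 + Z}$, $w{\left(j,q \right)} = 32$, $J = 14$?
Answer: $\frac{\sqrt{82}}{82} \approx 0.11043$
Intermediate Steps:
$n{\left(m \right)} = 34$ ($n{\left(m \right)} = 4 \frac{14 + 3}{0 + 2} = 4 \cdot \frac{17}{2} = 34$)
$\frac{1}{U{\left(n{\left(22 \right)},w{\left(5,25 \right)} \right)}} = \frac{1}{\sqrt{48 + 34}} = \frac{1}{\sqrt{82}} = \frac{\sqrt{82}}{82}$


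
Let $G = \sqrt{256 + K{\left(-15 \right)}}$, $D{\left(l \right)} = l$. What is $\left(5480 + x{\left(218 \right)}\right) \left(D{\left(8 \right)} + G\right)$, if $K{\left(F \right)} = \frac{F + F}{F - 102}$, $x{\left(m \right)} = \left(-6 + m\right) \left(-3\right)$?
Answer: $38752 + \frac{4844 \sqrt{389766}}{39} \approx 1.1629 \cdot 10^{5}$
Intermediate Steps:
$x{\left(m \right)} = 18 - 3 m$
$K{\left(F \right)} = \frac{2 F}{-102 + F}$
$G = \frac{\sqrt{389766}}{39}$ ($G = \sqrt{256 + 2 \left(-15\right) \frac{1}{-102 - 15}} = \sqrt{256 + 2 \left(-15\right) \frac{1}{-117}} = \sqrt{256 + 2 \left(-15\right) \left(- \frac{1}{117}\right)} = \sqrt{256 + \frac{10}{39}} = \sqrt{\frac{9994}{39}} = \frac{\sqrt{389766}}{39} \approx 16.008$)
$\left(5480 + x{\left(218 \right)}\right) \left(D{\left(8 \right)} + G\right) = \left(5480 + \left(18 - 654\right)\right) \left(8 + \frac{\sqrt{389766}}{39}\right) = \left(5480 - 636\right) \left(8 + \frac{\sqrt{389766}}{39}\right) = 4844 \left(8 + \frac{\sqrt{389766}}{39}\right) = 38752 + \frac{4844 \sqrt{389766}}{39}$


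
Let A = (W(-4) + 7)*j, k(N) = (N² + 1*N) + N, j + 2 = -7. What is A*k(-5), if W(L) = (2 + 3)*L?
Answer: 1755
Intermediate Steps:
j = -9 (j = -2 - 7 = -9)
W(L) = 5*L
k(N) = N² + 2*N (k(N) = (N² + N) + N = (N + N²) + N = N² + 2*N)
A = 117 (A = (5*(-4) + 7)*(-9) = (-20 + 7)*(-9) = -13*(-9) = 117)
A*k(-5) = 117*(-5*(2 - 5)) = 117*(-5*(-3)) = 117*15 = 1755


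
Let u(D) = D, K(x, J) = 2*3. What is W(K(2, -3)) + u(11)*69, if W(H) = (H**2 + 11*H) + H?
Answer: 867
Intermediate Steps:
K(x, J) = 6
W(H) = H**2 + 12*H
W(K(2, -3)) + u(11)*69 = 6*(12 + 6) + 11*69 = 6*18 + 759 = 108 + 759 = 867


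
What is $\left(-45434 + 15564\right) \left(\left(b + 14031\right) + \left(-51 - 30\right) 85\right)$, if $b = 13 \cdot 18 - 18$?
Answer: $-219902940$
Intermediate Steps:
$b = 216$ ($b = 234 - 18 = 216$)
$\left(-45434 + 15564\right) \left(\left(b + 14031\right) + \left(-51 - 30\right) 85\right) = \left(-45434 + 15564\right) \left(\left(216 + 14031\right) + \left(-51 - 30\right) 85\right) = - 29870 \left(14247 - 6885\right) = \left(-29870\right) 7362 = -219902940$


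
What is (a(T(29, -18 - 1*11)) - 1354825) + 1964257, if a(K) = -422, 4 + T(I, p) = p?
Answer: 609010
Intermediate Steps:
T(I, p) = -4 + p
(a(T(29, -18 - 1*11)) - 1354825) + 1964257 = (-422 - 1354825) + 1964257 = -1355247 + 1964257 = 609010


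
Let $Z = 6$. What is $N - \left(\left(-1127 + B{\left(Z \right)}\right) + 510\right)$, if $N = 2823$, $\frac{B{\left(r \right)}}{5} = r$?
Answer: $3410$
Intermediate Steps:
$B{\left(r \right)} = 5 r$
$N - \left(\left(-1127 + B{\left(Z \right)}\right) + 510\right) = 2823 - \left(\left(-1127 + 5 \cdot 6\right) + 510\right) = 2823 - \left(\left(-1127 + 30\right) + 510\right) = 2823 - \left(-1097 + 510\right) = 2823 - -587 = 2823 + 587 = 3410$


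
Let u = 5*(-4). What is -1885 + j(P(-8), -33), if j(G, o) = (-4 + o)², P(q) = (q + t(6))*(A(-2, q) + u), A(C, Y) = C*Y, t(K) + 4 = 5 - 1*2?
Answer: -516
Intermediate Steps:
t(K) = -1 (t(K) = -4 + (5 - 1*2) = -4 + (5 - 2) = -4 + 3 = -1)
u = -20
P(q) = (-1 + q)*(-20 - 2*q) (P(q) = (q - 1)*(-2*q - 20) = (-1 + q)*(-20 - 2*q))
-1885 + j(P(-8), -33) = -1885 + (-4 - 33)² = -1885 + (-37)² = -1885 + 1369 = -516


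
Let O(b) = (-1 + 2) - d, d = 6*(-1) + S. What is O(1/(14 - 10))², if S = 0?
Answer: 49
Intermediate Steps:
d = -6 (d = 6*(-1) + 0 = -6 + 0 = -6)
O(b) = 7 (O(b) = (-1 + 2) - 1*(-6) = 1 + 6 = 7)
O(1/(14 - 10))² = 7² = 49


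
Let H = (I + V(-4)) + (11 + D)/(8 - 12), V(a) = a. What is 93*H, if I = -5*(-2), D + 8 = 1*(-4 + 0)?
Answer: 2325/4 ≈ 581.25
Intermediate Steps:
D = -12 (D = -8 + 1*(-4 + 0) = -8 + 1*(-4) = -8 - 4 = -12)
I = 10
H = 25/4 (H = (10 - 4) + (11 - 12)/(8 - 12) = 6 - 1/(-4) = 6 - 1*(-¼) = 6 + ¼ = 25/4 ≈ 6.2500)
93*H = 93*(25/4) = 2325/4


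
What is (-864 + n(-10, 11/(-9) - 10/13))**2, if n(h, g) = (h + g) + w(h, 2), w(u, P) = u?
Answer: 10745602921/13689 ≈ 7.8498e+5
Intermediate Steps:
n(h, g) = g + 2*h (n(h, g) = (h + g) + h = (g + h) + h = g + 2*h)
(-864 + n(-10, 11/(-9) - 10/13))**2 = (-864 + ((11/(-9) - 10/13) + 2*(-10)))**2 = (-864 + ((11*(-1/9) - 10*1/13) - 20))**2 = (-864 + ((-11/9 - 10/13) - 20))**2 = (-864 + (-233/117 - 20))**2 = (-864 - 2573/117)**2 = (-103661/117)**2 = 10745602921/13689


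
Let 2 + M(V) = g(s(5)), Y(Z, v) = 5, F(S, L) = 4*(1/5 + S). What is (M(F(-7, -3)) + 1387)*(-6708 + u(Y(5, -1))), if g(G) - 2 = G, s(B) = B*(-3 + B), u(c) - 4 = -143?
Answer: -9565259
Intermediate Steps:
F(S, L) = ⅘ + 4*S (F(S, L) = 4*(⅕ + S) = ⅘ + 4*S)
u(c) = -139 (u(c) = 4 - 143 = -139)
g(G) = 2 + G
M(V) = 10 (M(V) = -2 + (2 + 5*(-3 + 5)) = -2 + (2 + 5*2) = -2 + (2 + 10) = -2 + 12 = 10)
(M(F(-7, -3)) + 1387)*(-6708 + u(Y(5, -1))) = (10 + 1387)*(-6708 - 139) = 1397*(-6847) = -9565259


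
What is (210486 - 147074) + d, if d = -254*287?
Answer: -9486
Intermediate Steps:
d = -72898
(210486 - 147074) + d = (210486 - 147074) - 72898 = 63412 - 72898 = -9486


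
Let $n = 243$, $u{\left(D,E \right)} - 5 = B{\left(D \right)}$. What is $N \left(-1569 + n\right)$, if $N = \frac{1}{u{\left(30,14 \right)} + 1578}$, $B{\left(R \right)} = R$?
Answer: $- \frac{1326}{1613} \approx -0.82207$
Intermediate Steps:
$u{\left(D,E \right)} = 5 + D$
$N = \frac{1}{1613}$ ($N = \frac{1}{\left(5 + 30\right) + 1578} = \frac{1}{35 + 1578} = \frac{1}{1613} \approx 0.00061996$)
$N \left(-1569 + n\right) = \frac{-1569 + 243}{1613} = \frac{1}{1613} \left(-1326\right) = - \frac{1326}{1613}$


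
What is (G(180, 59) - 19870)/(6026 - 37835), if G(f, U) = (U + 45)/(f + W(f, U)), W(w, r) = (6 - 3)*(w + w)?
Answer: 6259024/10019835 ≈ 0.62466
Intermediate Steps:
W(w, r) = 6*w (W(w, r) = 3*(2*w) = 6*w)
G(f, U) = (45 + U)/(7*f) (G(f, U) = (U + 45)/(f + 6*f) = (45 + U)/((7*f)) = (45 + U)*(1/(7*f)) = (45 + U)/(7*f))
(G(180, 59) - 19870)/(6026 - 37835) = ((⅐)*(45 + 59)/180 - 19870)/(6026 - 37835) = ((⅐)*(1/180)*104 - 19870)/(-31809) = (26/315 - 19870)*(-1/31809) = -6259024/315*(-1/31809) = 6259024/10019835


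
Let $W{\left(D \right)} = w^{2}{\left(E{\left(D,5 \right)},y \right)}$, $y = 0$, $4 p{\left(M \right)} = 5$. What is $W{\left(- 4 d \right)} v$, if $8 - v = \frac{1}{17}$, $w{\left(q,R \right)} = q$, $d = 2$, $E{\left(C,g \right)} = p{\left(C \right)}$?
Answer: $\frac{3375}{272} \approx 12.408$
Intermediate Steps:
$p{\left(M \right)} = \frac{5}{4}$ ($p{\left(M \right)} = \frac{1}{4} \cdot 5 = \frac{5}{4}$)
$E{\left(C,g \right)} = \frac{5}{4}$
$v = \frac{135}{17}$ ($v = 8 - \frac{1}{17} = \frac{135}{17} \approx 7.9412$)
$W{\left(D \right)} = \frac{25}{16}$ ($W{\left(D \right)} = \left(\frac{5}{4}\right)^{2} = \frac{25}{16}$)
$W{\left(- 4 d \right)} v = \frac{25}{16} \cdot \frac{135}{17} = \frac{3375}{272}$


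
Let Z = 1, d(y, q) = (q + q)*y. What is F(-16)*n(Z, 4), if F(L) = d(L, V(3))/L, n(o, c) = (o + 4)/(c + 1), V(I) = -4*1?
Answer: -8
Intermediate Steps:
V(I) = -4
d(y, q) = 2*q*y (d(y, q) = (2*q)*y = 2*q*y)
n(o, c) = (4 + o)/(1 + c)
F(L) = -8 (F(L) = (2*(-4)*L)/L = (-8*L)/L = -8)
F(-16)*n(Z, 4) = -8*(4 + 1)/(1 + 4) = -8*5/5 = -8*1 = -8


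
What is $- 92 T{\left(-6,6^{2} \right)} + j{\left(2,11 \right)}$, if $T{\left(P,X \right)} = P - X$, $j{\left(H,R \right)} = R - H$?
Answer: $3873$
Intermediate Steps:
$- 92 T{\left(-6,6^{2} \right)} + j{\left(2,11 \right)} = - 92 \left(-6 - 6^{2}\right) + \left(11 - 2\right) = - 92 \left(-6 - 36\right) + \left(11 - 2\right) = - 92 \left(-6 - 36\right) + 9 = \left(-92\right) \left(-42\right) + 9 = 3864 + 9 = 3873$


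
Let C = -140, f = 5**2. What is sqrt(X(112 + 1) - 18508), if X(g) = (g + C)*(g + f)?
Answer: I*sqrt(22234) ≈ 149.11*I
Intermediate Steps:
f = 25
X(g) = (-140 + g)*(25 + g) (X(g) = (g - 140)*(g + 25) = (-140 + g)*(25 + g))
sqrt(X(112 + 1) - 18508) = sqrt((-3500 + (112 + 1)**2 - 115*(112 + 1)) - 18508) = sqrt((-3500 + 113**2 - 115*113) - 18508) = sqrt((-3500 + 12769 - 12995) - 18508) = sqrt(-3726 - 18508) = sqrt(-22234) = I*sqrt(22234)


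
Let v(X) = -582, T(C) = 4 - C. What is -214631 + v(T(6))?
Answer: -215213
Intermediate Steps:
-214631 + v(T(6)) = -214631 - 582 = -215213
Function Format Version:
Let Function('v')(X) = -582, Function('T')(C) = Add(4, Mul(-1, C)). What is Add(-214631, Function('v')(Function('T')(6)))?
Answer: -215213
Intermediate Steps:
Add(-214631, Function('v')(Function('T')(6))) = Add(-214631, -582) = -215213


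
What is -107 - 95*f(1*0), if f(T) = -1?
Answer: -12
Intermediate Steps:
-107 - 95*f(1*0) = -107 - 95*(-1) = -107 + 95 = -12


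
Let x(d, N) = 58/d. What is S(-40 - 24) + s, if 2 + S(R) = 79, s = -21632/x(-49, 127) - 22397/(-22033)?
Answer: 11726986674/638957 ≈ 18353.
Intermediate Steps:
s = 11677786985/638957 (s = -21632/(58/(-49)) - 22397/(-22033) = -21632/(58*(-1/49)) - 22397*(-1/22033) = -21632/(-58/49) + 22397/22033 = -21632*(-49/58) + 22397/22033 = 529984/29 + 22397/22033 = 11677786985/638957 ≈ 18276.)
S(R) = 77 (S(R) = -2 + 79 = 77)
S(-40 - 24) + s = 77 + 11677786985/638957 = 11726986674/638957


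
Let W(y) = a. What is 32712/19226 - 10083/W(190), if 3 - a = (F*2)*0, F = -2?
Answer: -32292937/9613 ≈ -3359.3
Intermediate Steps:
a = 3 (a = 3 - (-2*2)*0 = 3 - (-4)*0 = 3 - 1*0 = 3 + 0 = 3)
W(y) = 3
32712/19226 - 10083/W(190) = 32712/19226 - 10083/3 = 32712*(1/19226) - 10083*1/3 = 16356/9613 - 3361 = -32292937/9613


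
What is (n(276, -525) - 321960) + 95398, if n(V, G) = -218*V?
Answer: -286730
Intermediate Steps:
(n(276, -525) - 321960) + 95398 = (-218*276 - 321960) + 95398 = (-60168 - 321960) + 95398 = -382128 + 95398 = -286730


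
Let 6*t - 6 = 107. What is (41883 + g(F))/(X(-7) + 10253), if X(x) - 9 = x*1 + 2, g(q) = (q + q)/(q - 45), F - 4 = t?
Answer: 5570165/1364181 ≈ 4.0832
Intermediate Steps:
t = 113/6 (t = 1 + (⅙)*107 = 1 + 107/6 = 113/6 ≈ 18.833)
F = 137/6 (F = 4 + 113/6 = 137/6 ≈ 22.833)
g(q) = 2*q/(-45 + q) (g(q) = (2*q)/(-45 + q) = 2*q/(-45 + q))
X(x) = 11 + x (X(x) = 9 + (x*1 + 2) = 9 + (x + 2) = 9 + (2 + x) = 11 + x)
(41883 + g(F))/(X(-7) + 10253) = (41883 + 2*(137/6)/(-45 + 137/6))/((11 - 7) + 10253) = (41883 + 2*(137/6)/(-133/6))/(4 + 10253) = (41883 + 2*(137/6)*(-6/133))/10257 = (41883 - 274/133)*(1/10257) = (5570165/133)*(1/10257) = 5570165/1364181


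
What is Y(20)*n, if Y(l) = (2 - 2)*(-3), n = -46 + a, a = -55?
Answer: 0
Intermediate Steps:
n = -101 (n = -46 - 55 = -101)
Y(l) = 0 (Y(l) = 0*(-3) = 0)
Y(20)*n = 0*(-101) = 0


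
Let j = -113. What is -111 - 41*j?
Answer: 4522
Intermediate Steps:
-111 - 41*j = -111 - 41*(-113) = -111 + 4633 = 4522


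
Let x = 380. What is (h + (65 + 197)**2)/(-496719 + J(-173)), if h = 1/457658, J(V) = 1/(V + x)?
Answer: -6503003480871/47056776331456 ≈ -0.13819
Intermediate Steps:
J(V) = 1/(380 + V) (J(V) = 1/(V + 380) = 1/(380 + V))
h = 1/457658 ≈ 2.1850e-6
(h + (65 + 197)**2)/(-496719 + J(-173)) = (1/457658 + (65 + 197)**2)/(-496719 + 1/(380 - 173)) = (1/457658 + 262**2)/(-496719 + 1/207) = (1/457658 + 68644)/(-496719 + 1/207) = 31415475753/(457658*(-102820832/207)) = (31415475753/457658)*(-207/102820832) = -6503003480871/47056776331456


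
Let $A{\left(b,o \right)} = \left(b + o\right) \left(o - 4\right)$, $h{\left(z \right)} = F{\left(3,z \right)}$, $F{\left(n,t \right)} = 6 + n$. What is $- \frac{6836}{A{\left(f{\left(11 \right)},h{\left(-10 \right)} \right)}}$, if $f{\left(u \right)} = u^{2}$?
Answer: $- \frac{3418}{325} \approx -10.517$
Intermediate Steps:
$h{\left(z \right)} = 9$ ($h{\left(z \right)} = 6 + 3 = 9$)
$A{\left(b,o \right)} = \left(-4 + o\right) \left(b + o\right)$ ($A{\left(b,o \right)} = \left(b + o\right) \left(-4 + o\right) = \left(-4 + o\right) \left(b + o\right)$)
$- \frac{6836}{A{\left(f{\left(11 \right)},h{\left(-10 \right)} \right)}} = - \frac{6836}{9^{2} - 4 \cdot 11^{2} - 36 + 11^{2} \cdot 9} = - \frac{6836}{81 - 484 - 36 + 121 \cdot 9} = - \frac{6836}{81 - 484 - 36 + 1089} = - \frac{6836}{650} = \left(-6836\right) \frac{1}{650} = - \frac{3418}{325}$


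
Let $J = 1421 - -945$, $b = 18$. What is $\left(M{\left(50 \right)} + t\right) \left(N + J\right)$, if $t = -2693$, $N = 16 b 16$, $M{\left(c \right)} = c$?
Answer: $-18432282$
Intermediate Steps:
$N = 4608$ ($N = 16 \cdot 18 \cdot 16 = 288 \cdot 16 = 4608$)
$J = 2366$ ($J = 1421 + 945 = 2366$)
$\left(M{\left(50 \right)} + t\right) \left(N + J\right) = \left(50 - 2693\right) \left(4608 + 2366\right) = \left(-2643\right) 6974 = -18432282$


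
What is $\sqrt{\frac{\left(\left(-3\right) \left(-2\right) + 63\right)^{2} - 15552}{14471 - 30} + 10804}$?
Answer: $\frac{\sqrt{2252937131893}}{14441} \approx 103.94$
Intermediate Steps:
$\sqrt{\frac{\left(\left(-3\right) \left(-2\right) + 63\right)^{2} - 15552}{14471 - 30} + 10804} = \sqrt{\frac{\left(6 + 63\right)^{2} - 15552}{14471 - 30} + 10804} = \sqrt{\frac{69^{2} - 15552}{14441} + 10804} = \sqrt{\left(4761 - 15552\right) \frac{1}{14441} + 10804} = \sqrt{\left(-10791\right) \frac{1}{14441} + 10804} = \sqrt{- \frac{10791}{14441} + 10804} = \sqrt{\frac{156009773}{14441}} = \frac{\sqrt{2252937131893}}{14441}$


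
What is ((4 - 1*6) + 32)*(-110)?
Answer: -3300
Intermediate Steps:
((4 - 1*6) + 32)*(-110) = ((4 - 6) + 32)*(-110) = (-2 + 32)*(-110) = 30*(-110) = -3300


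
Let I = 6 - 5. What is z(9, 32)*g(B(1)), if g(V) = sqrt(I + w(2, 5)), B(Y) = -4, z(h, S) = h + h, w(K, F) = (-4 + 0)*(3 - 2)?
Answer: 18*I*sqrt(3) ≈ 31.177*I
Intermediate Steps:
w(K, F) = -4 (w(K, F) = -4*1 = -4)
I = 1
z(h, S) = 2*h
g(V) = I*sqrt(3) (g(V) = sqrt(1 - 4) = sqrt(-3) = I*sqrt(3))
z(9, 32)*g(B(1)) = (2*9)*(I*sqrt(3)) = 18*(I*sqrt(3)) = 18*I*sqrt(3)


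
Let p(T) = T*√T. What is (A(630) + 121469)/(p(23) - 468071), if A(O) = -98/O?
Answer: -116296452589/448139554515 - 5714557*√23/448139554515 ≈ -0.25957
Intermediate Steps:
p(T) = T^(3/2)
(A(630) + 121469)/(p(23) - 468071) = (-98/630 + 121469)/(23^(3/2) - 468071) = (-98*1/630 + 121469)/(23*√23 - 468071) = (-7/45 + 121469)/(-468071 + 23*√23) = 5466098/(45*(-468071 + 23*√23))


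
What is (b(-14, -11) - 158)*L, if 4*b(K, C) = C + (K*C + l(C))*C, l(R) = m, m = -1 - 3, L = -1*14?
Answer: 16051/2 ≈ 8025.5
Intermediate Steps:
L = -14
m = -4
l(R) = -4
b(K, C) = C/4 + C*(-4 + C*K)/4 (b(K, C) = (C + (K*C - 4)*C)/4 = (C + (C*K - 4)*C)/4 = (C + (-4 + C*K)*C)/4 = (C + C*(-4 + C*K))/4 = C/4 + C*(-4 + C*K)/4)
(b(-14, -11) - 158)*L = ((1/4)*(-11)*(-3 - 11*(-14)) - 158)*(-14) = ((1/4)*(-11)*(-3 + 154) - 158)*(-14) = ((1/4)*(-11)*151 - 158)*(-14) = (-1661/4 - 158)*(-14) = -2293/4*(-14) = 16051/2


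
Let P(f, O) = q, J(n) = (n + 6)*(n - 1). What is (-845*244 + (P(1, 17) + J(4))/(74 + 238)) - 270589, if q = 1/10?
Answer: -1487518979/3120 ≈ -4.7677e+5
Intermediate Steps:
J(n) = (-1 + n)*(6 + n) (J(n) = (6 + n)*(-1 + n) = (-1 + n)*(6 + n))
q = ⅒ ≈ 0.10000
P(f, O) = ⅒
(-845*244 + (P(1, 17) + J(4))/(74 + 238)) - 270589 = (-845*244 + (⅒ + (-6 + 4² + 5*4))/(74 + 238)) - 270589 = (-206180 + (⅒ + (-6 + 16 + 20))/312) - 270589 = (-206180 + (⅒ + 30)*(1/312)) - 270589 = (-206180 + (301/10)*(1/312)) - 270589 = (-206180 + 301/3120) - 270589 = -643281299/3120 - 270589 = -1487518979/3120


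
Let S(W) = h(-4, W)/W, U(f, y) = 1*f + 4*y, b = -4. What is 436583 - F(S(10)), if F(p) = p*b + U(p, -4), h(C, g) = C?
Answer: 2182989/5 ≈ 4.3660e+5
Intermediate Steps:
U(f, y) = f + 4*y
S(W) = -4/W
F(p) = -16 - 3*p (F(p) = p*(-4) + (p + 4*(-4)) = -4*p + (p - 16) = -4*p + (-16 + p) = -16 - 3*p)
436583 - F(S(10)) = 436583 - (-16 - (-12)/10) = 436583 - (-16 - 3*(-⅖)) = 436583 - (-16 + 6/5) = 436583 - 1*(-74/5) = 436583 + 74/5 = 2182989/5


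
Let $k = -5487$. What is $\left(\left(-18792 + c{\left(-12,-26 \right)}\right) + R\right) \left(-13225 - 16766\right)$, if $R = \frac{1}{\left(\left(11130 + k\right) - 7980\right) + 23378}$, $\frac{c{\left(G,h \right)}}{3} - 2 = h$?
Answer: $\frac{11903950433193}{21041} \approx 5.6575 \cdot 10^{8}$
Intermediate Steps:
$c{\left(G,h \right)} = 6 + 3 h$
$R = \frac{1}{21041}$ ($R = \frac{1}{\left(\left(11130 - 5487\right) - 7980\right) + 23378} = \frac{1}{\left(5643 - 7980\right) + 23378} = \frac{1}{-2337 + 23378} = \frac{1}{21041} \approx 4.7526 \cdot 10^{-5}$)
$\left(\left(-18792 + c{\left(-12,-26 \right)}\right) + R\right) \left(-13225 - 16766\right) = \left(\left(-18792 + \left(6 + 3 \left(-26\right)\right)\right) + \frac{1}{21041}\right) \left(-13225 - 16766\right) = \left(\left(-18792 + \left(6 - 78\right)\right) + \frac{1}{21041}\right) \left(-29991\right) = \left(\left(-18792 - 72\right) + \frac{1}{21041}\right) \left(-29991\right) = \left(-18864 + \frac{1}{21041}\right) \left(-29991\right) = \left(- \frac{396917423}{21041}\right) \left(-29991\right) = \frac{11903950433193}{21041}$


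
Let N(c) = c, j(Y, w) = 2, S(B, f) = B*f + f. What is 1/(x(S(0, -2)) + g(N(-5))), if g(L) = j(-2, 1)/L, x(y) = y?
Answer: -5/12 ≈ -0.41667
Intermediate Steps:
S(B, f) = f + B*f
g(L) = 2/L
1/(x(S(0, -2)) + g(N(-5))) = 1/(-2*(1 + 0) + 2/(-5)) = 1/(-2*1 + 2*(-1/5)) = 1/(-2 - 2/5) = 1/(-12/5) = -5/12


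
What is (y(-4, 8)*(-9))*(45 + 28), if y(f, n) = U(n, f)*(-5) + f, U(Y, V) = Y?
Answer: 28908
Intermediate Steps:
y(f, n) = f - 5*n (y(f, n) = n*(-5) + f = -5*n + f = f - 5*n)
(y(-4, 8)*(-9))*(45 + 28) = ((-4 - 5*8)*(-9))*(45 + 28) = ((-4 - 40)*(-9))*73 = -44*(-9)*73 = 396*73 = 28908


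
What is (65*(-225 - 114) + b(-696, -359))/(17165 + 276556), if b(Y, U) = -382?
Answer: -22417/293721 ≈ -0.076321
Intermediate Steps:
(65*(-225 - 114) + b(-696, -359))/(17165 + 276556) = (65*(-225 - 114) - 382)/(17165 + 276556) = (65*(-339) - 382)/293721 = (-22035 - 382)*(1/293721) = -22417*1/293721 = -22417/293721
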